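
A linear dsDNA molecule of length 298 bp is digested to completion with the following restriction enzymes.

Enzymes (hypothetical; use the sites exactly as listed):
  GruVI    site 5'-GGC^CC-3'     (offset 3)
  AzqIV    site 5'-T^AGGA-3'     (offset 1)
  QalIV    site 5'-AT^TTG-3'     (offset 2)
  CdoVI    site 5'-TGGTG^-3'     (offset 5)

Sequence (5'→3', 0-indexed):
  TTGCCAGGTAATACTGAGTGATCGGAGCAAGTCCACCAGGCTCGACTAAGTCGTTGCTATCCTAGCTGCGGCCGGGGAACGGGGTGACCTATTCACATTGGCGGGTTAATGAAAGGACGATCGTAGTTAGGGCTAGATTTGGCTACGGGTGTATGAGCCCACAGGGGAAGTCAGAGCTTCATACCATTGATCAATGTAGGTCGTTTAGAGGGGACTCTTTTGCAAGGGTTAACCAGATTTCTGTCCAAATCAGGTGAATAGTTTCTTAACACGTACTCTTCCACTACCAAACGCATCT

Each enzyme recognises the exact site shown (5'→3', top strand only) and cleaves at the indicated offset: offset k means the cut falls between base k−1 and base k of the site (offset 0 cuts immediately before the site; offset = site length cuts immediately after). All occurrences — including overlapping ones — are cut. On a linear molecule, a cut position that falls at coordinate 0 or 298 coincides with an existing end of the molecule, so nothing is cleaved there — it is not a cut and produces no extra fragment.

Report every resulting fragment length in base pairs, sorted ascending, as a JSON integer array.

[138,160]

Per-enzyme occurrences:
  GruVI (GGCCC, off=3): no sites
  AzqIV (TAGGA, off=1): no sites
  QalIV (ATTTG, off=2): starts [136] → cuts [138]
  CdoVI (TGGTG, off=5): no sites

Pooled cuts: [138]

Fragments:
  [0,138): 138 bp
  [138,298): 160 bp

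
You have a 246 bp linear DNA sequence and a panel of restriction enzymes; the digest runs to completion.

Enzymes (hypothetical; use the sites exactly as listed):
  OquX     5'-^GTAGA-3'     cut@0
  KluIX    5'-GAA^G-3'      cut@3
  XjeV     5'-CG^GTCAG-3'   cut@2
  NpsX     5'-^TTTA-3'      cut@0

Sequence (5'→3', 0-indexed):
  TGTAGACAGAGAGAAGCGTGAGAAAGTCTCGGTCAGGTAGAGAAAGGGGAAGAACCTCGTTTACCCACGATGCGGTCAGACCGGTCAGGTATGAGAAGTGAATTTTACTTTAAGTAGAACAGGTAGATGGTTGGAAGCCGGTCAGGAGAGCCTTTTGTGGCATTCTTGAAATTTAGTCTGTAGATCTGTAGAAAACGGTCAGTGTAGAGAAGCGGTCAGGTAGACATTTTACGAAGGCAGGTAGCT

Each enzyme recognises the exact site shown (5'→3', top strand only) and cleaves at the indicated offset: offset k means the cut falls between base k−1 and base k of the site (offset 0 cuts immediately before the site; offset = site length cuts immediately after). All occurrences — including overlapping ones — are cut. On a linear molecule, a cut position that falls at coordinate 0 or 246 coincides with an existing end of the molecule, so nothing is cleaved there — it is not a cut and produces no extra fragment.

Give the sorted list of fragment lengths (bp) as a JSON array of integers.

[1,3,4,5,5,5,5,6,6,8,8,8,8,8,8,9,9,10,11,14,14,14,15,15,16,31]

Site scan:
  OquX GTAGA/0: at [1, 36, 113, 122, 179, 187, 203, 219] ⇒ [1, 36, 113, 122, 179, 187, 203, 219]
  KluIX GAAG/3: at [12, 48, 94, 133, 208, 232] ⇒ [15, 51, 97, 136, 211, 235]
  XjeV CGGTCAG/2: at [29, 72, 81, 138, 195, 212] ⇒ [31, 74, 83, 140, 197, 214]
  NpsX TTTA/0: at [59, 103, 108, 171, 227] ⇒ [59, 103, 108, 171, 227]

Pooled cuts: [1, 15, 31, 36, 51, 59, 74, 83, 97, 103, 108, 113, 122, 136, 140, 171, 179, 187, 197, 203, 211, 214, 219, 227, 235]

Fragments:
  [0,1): 1 bp
  [1,15): 14 bp
  [15,31): 16 bp
  [31,36): 5 bp
  [36,51): 15 bp
  [51,59): 8 bp
  [59,74): 15 bp
  [74,83): 9 bp
  [83,97): 14 bp
  [97,103): 6 bp
  [103,108): 5 bp
  [108,113): 5 bp
  [113,122): 9 bp
  [122,136): 14 bp
  [136,140): 4 bp
  [140,171): 31 bp
  [171,179): 8 bp
  [179,187): 8 bp
  [187,197): 10 bp
  [197,203): 6 bp
  [203,211): 8 bp
  [211,214): 3 bp
  [214,219): 5 bp
  [219,227): 8 bp
  [227,235): 8 bp
  [235,246): 11 bp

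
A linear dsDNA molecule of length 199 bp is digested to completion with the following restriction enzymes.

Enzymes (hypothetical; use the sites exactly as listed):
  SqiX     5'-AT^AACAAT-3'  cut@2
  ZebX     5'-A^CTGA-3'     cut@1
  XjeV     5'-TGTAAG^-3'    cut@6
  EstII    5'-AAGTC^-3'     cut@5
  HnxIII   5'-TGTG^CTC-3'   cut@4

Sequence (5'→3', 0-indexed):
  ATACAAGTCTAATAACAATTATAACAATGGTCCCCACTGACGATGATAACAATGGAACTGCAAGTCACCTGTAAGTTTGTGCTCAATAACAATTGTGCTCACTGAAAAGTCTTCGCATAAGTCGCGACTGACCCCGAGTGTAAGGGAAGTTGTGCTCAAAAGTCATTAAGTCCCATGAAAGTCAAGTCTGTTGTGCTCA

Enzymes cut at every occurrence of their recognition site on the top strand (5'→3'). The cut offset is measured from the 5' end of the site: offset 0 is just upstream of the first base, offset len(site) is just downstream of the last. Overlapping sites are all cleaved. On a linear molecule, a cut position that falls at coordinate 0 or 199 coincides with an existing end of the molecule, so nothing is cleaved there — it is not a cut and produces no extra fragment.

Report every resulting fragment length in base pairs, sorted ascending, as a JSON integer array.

[4,4,4,4,5,6,6,7,8,9,9,9,10,10,10,10,11,11,12,14,17,19]

Site scan:
  SqiX ATAACAAT/2: at [11, 20, 45, 85] ⇒ [13, 22, 47, 87]
  ZebX ACTGA/1: at [35, 100, 126] ⇒ [36, 101, 127]
  XjeV TGTAAG/6: at [69, 138] ⇒ [75, 144]
  EstII AAGTC/5: at [4, 61, 106, 118, 159, 167, 178, 183] ⇒ [9, 66, 111, 123, 164, 172, 183, 188]
  HnxIII TGTGCTC/4: at [77, 93, 150, 191] ⇒ [81, 97, 154, 195]

Pooled cuts: [9, 13, 22, 36, 47, 66, 75, 81, 87, 97, 101, 111, 123, 127, 144, 154, 164, 172, 183, 188, 195]

Fragments:
  [0,9): 9 bp
  [9,13): 4 bp
  [13,22): 9 bp
  [22,36): 14 bp
  [36,47): 11 bp
  [47,66): 19 bp
  [66,75): 9 bp
  [75,81): 6 bp
  [81,87): 6 bp
  [87,97): 10 bp
  [97,101): 4 bp
  [101,111): 10 bp
  [111,123): 12 bp
  [123,127): 4 bp
  [127,144): 17 bp
  [144,154): 10 bp
  [154,164): 10 bp
  [164,172): 8 bp
  [172,183): 11 bp
  [183,188): 5 bp
  [188,195): 7 bp
  [195,199): 4 bp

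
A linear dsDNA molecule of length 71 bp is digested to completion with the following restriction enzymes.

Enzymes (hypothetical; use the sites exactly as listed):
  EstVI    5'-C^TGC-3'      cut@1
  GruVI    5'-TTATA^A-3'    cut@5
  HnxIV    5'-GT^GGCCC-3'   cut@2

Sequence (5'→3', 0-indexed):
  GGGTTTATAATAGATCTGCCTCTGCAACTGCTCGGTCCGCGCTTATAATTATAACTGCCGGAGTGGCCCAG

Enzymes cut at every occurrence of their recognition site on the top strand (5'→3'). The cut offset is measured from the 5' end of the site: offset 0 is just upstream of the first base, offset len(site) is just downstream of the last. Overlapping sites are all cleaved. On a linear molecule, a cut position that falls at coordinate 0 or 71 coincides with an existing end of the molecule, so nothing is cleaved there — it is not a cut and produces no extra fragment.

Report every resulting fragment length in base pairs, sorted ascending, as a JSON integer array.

Scan for sites:
  EstVI (CTGC, off=1): starts [15, 21, 27, 54] → cuts [16, 22, 28, 55]
  GruVI (TTATAA, off=5): starts [4, 42, 48] → cuts [9, 47, 53]
  HnxIV (GTGGCCC, off=2): starts [62] → cuts [64]

Pooled cuts: [9, 16, 22, 28, 47, 53, 55, 64]

Fragment lengths:
  [0,9): 9 bp
  [9,16): 7 bp
  [16,22): 6 bp
  [22,28): 6 bp
  [28,47): 19 bp
  [47,53): 6 bp
  [53,55): 2 bp
  [55,64): 9 bp
  [64,71): 7 bp

[2,6,6,6,7,7,9,9,19]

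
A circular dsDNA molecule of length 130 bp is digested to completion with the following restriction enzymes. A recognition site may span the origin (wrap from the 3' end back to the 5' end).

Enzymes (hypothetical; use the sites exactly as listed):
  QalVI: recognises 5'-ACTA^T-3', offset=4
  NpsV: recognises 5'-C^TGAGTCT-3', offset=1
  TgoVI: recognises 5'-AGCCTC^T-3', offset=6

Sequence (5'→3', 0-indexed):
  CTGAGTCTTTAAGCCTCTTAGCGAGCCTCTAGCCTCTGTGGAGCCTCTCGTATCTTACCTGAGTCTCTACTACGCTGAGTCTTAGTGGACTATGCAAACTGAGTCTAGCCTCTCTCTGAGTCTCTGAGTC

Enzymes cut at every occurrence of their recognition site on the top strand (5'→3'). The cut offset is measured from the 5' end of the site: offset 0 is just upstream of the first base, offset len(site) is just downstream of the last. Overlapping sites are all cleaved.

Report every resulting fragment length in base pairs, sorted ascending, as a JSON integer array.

Scan for sites:
  QalVI ACTAT/4: at [88] ⇒ [92]
  NpsV CTGAGTCT/1: at [0, 58, 74, 98, 115] ⇒ [1, 59, 75, 99, 116]
  TgoVI AGCCTCT/6: at [11, 23, 30, 41, 106] ⇒ [17, 29, 36, 47, 112]

Pooled cuts: [1, 17, 29, 36, 47, 59, 75, 92, 99, 112, 116]

Fragment lengths:
  1→17: 16 bp
  17→29: 12 bp
  29→36: 7 bp
  36→47: 11 bp
  47→59: 12 bp
  59→75: 16 bp
  75→92: 17 bp
  92→99: 7 bp
  99→112: 13 bp
  112→116: 4 bp
  116→1 (wrap): 130-116+1 = 15 bp

[4,7,7,11,12,12,13,15,16,16,17]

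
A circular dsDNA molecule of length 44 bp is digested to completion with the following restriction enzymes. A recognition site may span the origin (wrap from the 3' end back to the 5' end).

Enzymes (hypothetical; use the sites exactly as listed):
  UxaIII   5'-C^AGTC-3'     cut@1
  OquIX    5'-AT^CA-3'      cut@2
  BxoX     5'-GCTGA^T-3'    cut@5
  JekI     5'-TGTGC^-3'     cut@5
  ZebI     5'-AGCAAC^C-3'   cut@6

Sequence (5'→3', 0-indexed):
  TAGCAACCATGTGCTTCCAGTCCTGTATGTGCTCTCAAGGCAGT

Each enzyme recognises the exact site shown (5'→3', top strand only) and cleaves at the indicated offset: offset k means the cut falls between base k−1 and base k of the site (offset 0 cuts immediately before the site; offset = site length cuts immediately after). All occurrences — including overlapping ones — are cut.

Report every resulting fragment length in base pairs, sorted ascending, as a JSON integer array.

Scan for sites:
  UxaIII CAGTC/1: at [17] ⇒ [18]
  OquIX (ATCA, off=2): no sites
  BxoX (GCTGAT, off=5): no sites
  JekI TGTGC/5: at [9, 27] ⇒ [14, 32]
  ZebI AGCAACC/6: at [1] ⇒ [7]

Pooled cuts: [7, 14, 18, 32]

Fragments:
  7→14: 7 bp
  14→18: 4 bp
  18→32: 14 bp
  32→7 (wrap): 44-32+7 = 19 bp

[4,7,14,19]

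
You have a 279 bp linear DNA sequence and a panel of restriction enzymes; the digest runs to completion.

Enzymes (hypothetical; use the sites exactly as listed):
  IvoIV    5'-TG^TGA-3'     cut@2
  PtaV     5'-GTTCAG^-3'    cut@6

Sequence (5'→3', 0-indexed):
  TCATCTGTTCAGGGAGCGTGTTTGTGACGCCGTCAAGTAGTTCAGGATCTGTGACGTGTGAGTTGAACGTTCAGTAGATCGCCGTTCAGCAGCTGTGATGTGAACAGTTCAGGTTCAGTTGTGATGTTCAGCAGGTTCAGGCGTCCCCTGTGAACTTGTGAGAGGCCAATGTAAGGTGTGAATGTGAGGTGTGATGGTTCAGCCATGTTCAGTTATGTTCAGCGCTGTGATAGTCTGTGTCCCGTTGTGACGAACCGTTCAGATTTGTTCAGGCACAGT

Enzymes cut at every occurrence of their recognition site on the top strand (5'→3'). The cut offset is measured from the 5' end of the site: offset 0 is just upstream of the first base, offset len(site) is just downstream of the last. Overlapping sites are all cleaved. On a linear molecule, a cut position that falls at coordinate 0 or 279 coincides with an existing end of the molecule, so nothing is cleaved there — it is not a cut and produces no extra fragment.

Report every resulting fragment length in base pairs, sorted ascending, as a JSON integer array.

[3,5,5,6,6,6,6,7,7,7,8,9,10,10,10,10,10,11,12,12,12,15,15,16,20,20,21]

Site scan:
  IvoIV TGTGA/2: at [22, 49, 56, 93, 98, 119, 148, 156, 176, 182, 189, 225, 245] ⇒ [24, 51, 58, 95, 100, 121, 150, 158, 178, 184, 191, 227, 247]
  PtaV GTTCAG/6: at [6, 39, 68, 83, 106, 112, 125, 134, 196, 206, 216, 256, 266] ⇒ [12, 45, 74, 89, 112, 118, 131, 140, 202, 212, 222, 262, 272]

All cut coordinates (distinct, sorted): [12, 24, 45, 51, 58, 74, 89, 95, 100, 112, 118, 121, 131, 140, 150, 158, 178, 184, 191, 202, 212, 222, 227, 247, 262, 272]

Fragment lengths:
  [0,12): 12 bp
  [12,24): 12 bp
  [24,45): 21 bp
  [45,51): 6 bp
  [51,58): 7 bp
  [58,74): 16 bp
  [74,89): 15 bp
  [89,95): 6 bp
  [95,100): 5 bp
  [100,112): 12 bp
  [112,118): 6 bp
  [118,121): 3 bp
  [121,131): 10 bp
  [131,140): 9 bp
  [140,150): 10 bp
  [150,158): 8 bp
  [158,178): 20 bp
  [178,184): 6 bp
  [184,191): 7 bp
  [191,202): 11 bp
  [202,212): 10 bp
  [212,222): 10 bp
  [222,227): 5 bp
  [227,247): 20 bp
  [247,262): 15 bp
  [262,272): 10 bp
  [272,279): 7 bp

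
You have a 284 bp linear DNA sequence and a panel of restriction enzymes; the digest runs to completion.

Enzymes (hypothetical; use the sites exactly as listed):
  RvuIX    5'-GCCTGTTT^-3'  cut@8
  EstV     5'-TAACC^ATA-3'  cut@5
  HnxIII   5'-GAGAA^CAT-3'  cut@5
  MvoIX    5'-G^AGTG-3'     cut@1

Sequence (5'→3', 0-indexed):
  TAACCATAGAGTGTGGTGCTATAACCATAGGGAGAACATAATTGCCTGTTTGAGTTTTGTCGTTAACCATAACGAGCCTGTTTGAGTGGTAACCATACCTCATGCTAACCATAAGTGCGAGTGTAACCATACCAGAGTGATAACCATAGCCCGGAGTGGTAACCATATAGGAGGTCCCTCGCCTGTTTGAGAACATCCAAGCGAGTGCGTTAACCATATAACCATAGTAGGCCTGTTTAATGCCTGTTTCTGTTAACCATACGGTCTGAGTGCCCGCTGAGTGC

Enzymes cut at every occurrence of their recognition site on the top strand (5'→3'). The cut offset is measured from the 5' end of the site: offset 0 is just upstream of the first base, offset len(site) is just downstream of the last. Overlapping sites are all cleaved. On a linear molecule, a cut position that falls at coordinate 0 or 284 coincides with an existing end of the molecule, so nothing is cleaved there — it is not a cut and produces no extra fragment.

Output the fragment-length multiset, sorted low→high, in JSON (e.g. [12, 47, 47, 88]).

[1,4,5,5,5,7,8,9,9,9,9,10,10,10,10,10,10,11,11,12,15,15,15,16,17,17,24]

Per-enzyme occurrences:
  RvuIX (GCCTGTTT, off=8): starts [43, 75, 180, 230, 241] → cuts [51, 83, 188, 238, 249]
  EstV (TAACCATA, off=5): starts [0, 21, 63, 89, 105, 123, 140, 159, 210, 218, 253] → cuts [5, 26, 68, 94, 110, 128, 145, 164, 215, 223, 258]
  HnxIII (GAGAACAT, off=5): starts [31, 188] → cuts [36, 193]
  MvoIX (GAGTG, off=1): starts [8, 83, 118, 134, 153, 202, 267, 278] → cuts [9, 84, 119, 135, 154, 203, 268, 279]

Pooled cuts: [5, 9, 26, 36, 51, 68, 83, 84, 94, 110, 119, 128, 135, 145, 154, 164, 188, 193, 203, 215, 223, 238, 249, 258, 268, 279]

Fragment lengths:
  [0,5): 5 bp
  [5,9): 4 bp
  [9,26): 17 bp
  [26,36): 10 bp
  [36,51): 15 bp
  [51,68): 17 bp
  [68,83): 15 bp
  [83,84): 1 bp
  [84,94): 10 bp
  [94,110): 16 bp
  [110,119): 9 bp
  [119,128): 9 bp
  [128,135): 7 bp
  [135,145): 10 bp
  [145,154): 9 bp
  [154,164): 10 bp
  [164,188): 24 bp
  [188,193): 5 bp
  [193,203): 10 bp
  [203,215): 12 bp
  [215,223): 8 bp
  [223,238): 15 bp
  [238,249): 11 bp
  [249,258): 9 bp
  [258,268): 10 bp
  [268,279): 11 bp
  [279,284): 5 bp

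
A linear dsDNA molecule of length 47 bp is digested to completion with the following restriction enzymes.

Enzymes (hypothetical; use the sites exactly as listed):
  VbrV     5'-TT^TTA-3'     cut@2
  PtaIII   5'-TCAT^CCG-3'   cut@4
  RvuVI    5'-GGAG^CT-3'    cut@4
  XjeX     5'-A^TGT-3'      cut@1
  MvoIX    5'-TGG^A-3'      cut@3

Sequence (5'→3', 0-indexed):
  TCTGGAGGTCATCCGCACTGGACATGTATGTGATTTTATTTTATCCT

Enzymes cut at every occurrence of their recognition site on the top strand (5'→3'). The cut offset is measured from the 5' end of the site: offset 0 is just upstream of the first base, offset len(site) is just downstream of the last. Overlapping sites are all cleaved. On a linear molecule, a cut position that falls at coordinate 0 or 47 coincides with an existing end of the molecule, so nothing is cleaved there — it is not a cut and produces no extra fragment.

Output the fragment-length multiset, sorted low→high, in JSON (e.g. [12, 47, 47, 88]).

[3,4,5,5,7,7,7,9]

Site scan:
  VbrV TTTTA/2: at [33, 38] ⇒ [35, 40]
  PtaIII TCATCCG/4: at [8] ⇒ [12]
  RvuVI (GGAGCT, off=4): no sites
  XjeX ATGT/1: at [23, 27] ⇒ [24, 28]
  MvoIX TGGA/3: at [2, 18] ⇒ [5, 21]

All cut coordinates (distinct, sorted): [5, 12, 21, 24, 28, 35, 40]

Fragment lengths:
  [0,5): 5 bp
  [5,12): 7 bp
  [12,21): 9 bp
  [21,24): 3 bp
  [24,28): 4 bp
  [28,35): 7 bp
  [35,40): 5 bp
  [40,47): 7 bp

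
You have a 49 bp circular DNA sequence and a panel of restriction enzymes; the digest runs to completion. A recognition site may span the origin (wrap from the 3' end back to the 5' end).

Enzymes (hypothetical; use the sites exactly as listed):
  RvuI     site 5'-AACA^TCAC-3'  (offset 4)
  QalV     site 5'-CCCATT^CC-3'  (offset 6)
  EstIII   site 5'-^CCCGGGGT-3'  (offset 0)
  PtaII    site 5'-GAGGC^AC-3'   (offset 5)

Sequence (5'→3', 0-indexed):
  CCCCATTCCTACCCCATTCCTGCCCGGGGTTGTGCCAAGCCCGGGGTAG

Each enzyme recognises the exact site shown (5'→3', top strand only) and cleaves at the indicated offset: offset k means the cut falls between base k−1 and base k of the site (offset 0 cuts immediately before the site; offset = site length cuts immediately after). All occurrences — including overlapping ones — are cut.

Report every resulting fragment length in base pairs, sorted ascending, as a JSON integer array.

[4,11,17,17]

Scan for sites:
  RvuI (AACATCAC, off=4): no sites
  QalV CCCATTCC/6: at [1, 12] ⇒ [7, 18]
  EstIII CCCGGGGT/0: at [22, 39] ⇒ [22, 39]
  PtaII (GAGGCAC, off=5): no sites

Pooled cuts: [7, 18, 22, 39]

Fragments:
  7→18: 11 bp
  18→22: 4 bp
  22→39: 17 bp
  39→7 (wrap): 49-39+7 = 17 bp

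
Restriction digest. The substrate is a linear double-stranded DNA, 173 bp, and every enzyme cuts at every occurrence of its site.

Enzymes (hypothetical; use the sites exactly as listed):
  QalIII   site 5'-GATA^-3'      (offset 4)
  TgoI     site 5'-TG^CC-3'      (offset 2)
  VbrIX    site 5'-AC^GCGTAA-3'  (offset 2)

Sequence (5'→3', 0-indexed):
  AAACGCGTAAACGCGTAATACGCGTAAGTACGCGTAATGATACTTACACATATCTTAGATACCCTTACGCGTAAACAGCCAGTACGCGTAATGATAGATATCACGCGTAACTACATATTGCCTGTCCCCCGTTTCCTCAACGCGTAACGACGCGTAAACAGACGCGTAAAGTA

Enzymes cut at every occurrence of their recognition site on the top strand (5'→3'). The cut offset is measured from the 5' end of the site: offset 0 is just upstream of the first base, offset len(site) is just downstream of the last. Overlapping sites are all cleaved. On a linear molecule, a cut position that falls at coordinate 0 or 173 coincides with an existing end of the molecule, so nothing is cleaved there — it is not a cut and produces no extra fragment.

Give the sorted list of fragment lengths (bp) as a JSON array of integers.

[4,4,4,7,8,9,10,10,10,11,11,12,16,17,19,21]

Per-enzyme occurrences:
  QalIII GATA/4: at [38, 57, 92, 96] ⇒ [42, 61, 96, 100]
  TgoI TGCC/2: at [118] ⇒ [120]
  VbrIX ACGCGTAA/2: at [2, 10, 19, 29, 66, 83, 102, 139, 149, 161] ⇒ [4, 12, 21, 31, 68, 85, 104, 141, 151, 163]

Pooled cuts: [4, 12, 21, 31, 42, 61, 68, 85, 96, 100, 104, 120, 141, 151, 163]

Fragments:
  [0,4): 4 bp
  [4,12): 8 bp
  [12,21): 9 bp
  [21,31): 10 bp
  [31,42): 11 bp
  [42,61): 19 bp
  [61,68): 7 bp
  [68,85): 17 bp
  [85,96): 11 bp
  [96,100): 4 bp
  [100,104): 4 bp
  [104,120): 16 bp
  [120,141): 21 bp
  [141,151): 10 bp
  [151,163): 12 bp
  [163,173): 10 bp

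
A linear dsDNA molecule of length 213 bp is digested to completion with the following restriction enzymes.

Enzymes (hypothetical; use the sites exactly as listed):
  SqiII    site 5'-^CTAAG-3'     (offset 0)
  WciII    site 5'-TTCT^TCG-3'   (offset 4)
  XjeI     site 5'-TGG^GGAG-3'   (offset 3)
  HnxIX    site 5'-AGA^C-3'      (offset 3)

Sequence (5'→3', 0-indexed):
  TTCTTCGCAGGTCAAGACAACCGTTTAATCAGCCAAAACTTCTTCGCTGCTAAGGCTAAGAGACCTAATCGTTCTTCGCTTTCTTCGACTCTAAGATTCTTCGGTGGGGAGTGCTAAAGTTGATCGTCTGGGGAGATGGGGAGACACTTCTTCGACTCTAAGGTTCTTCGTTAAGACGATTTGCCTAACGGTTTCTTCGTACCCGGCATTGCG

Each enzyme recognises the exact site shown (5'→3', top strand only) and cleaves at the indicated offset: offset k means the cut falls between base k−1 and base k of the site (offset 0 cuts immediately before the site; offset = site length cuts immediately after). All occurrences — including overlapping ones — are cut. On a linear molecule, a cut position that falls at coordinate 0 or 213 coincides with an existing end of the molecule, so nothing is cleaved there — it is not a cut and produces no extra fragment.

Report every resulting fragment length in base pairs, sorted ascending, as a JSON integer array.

[4,5,6,6,6,6,7,7,8,8,9,9,10,10,12,13,17,20,24,26]

Per-enzyme occurrences:
  SqiII CTAAG/0: at [49, 55, 90, 157] ⇒ [49, 55, 90, 157]
  WciII TTCTTCG/4: at [0, 39, 71, 80, 96, 147, 163, 192] ⇒ [4, 43, 75, 84, 100, 151, 167, 196]
  XjeI TGGGGAG/3: at [104, 128, 136] ⇒ [107, 131, 139]
  HnxIX AGAC/3: at [14, 60, 141, 173] ⇒ [17, 63, 144, 176]

All cut coordinates (distinct, sorted): [4, 17, 43, 49, 55, 63, 75, 84, 90, 100, 107, 131, 139, 144, 151, 157, 167, 176, 196]

Fragments:
  [0,4): 4 bp
  [4,17): 13 bp
  [17,43): 26 bp
  [43,49): 6 bp
  [49,55): 6 bp
  [55,63): 8 bp
  [63,75): 12 bp
  [75,84): 9 bp
  [84,90): 6 bp
  [90,100): 10 bp
  [100,107): 7 bp
  [107,131): 24 bp
  [131,139): 8 bp
  [139,144): 5 bp
  [144,151): 7 bp
  [151,157): 6 bp
  [157,167): 10 bp
  [167,176): 9 bp
  [176,196): 20 bp
  [196,213): 17 bp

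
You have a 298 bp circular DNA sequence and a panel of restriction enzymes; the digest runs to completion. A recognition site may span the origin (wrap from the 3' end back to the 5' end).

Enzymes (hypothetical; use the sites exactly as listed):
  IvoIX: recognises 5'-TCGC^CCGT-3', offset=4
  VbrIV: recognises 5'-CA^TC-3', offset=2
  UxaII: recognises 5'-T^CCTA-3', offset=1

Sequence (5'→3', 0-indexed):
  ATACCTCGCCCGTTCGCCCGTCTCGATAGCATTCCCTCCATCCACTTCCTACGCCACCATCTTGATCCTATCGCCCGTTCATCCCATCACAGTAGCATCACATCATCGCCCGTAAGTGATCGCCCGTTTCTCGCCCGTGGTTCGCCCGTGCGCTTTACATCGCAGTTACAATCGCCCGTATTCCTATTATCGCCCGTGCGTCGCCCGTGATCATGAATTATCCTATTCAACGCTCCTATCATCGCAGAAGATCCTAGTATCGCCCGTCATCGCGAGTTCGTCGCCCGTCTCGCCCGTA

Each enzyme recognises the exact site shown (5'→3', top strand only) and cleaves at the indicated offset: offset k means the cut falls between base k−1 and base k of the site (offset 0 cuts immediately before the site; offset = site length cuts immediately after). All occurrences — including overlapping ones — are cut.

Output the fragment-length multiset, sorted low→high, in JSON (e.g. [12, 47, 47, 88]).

[3,4,5,5,6,7,7,7,7,7,8,8,9,11,11,11,11,11,11,11,12,13,14,14,14,15,16,17,23]

Site scan:
  IvoIX (TCGCCCGT, off=4): starts [5, 13, 70, 105, 119, 130, 141, 171, 189, 200, 259, 280, 289] → cuts [9, 17, 74, 109, 123, 134, 145, 175, 193, 204, 263, 284, 293]
  VbrIV (CATC, off=2): starts [38, 57, 79, 84, 95, 100, 103, 157, 239, 267] → cuts [40, 59, 81, 86, 97, 102, 105, 159, 241, 269]
  UxaII (TCCTA, off=1): starts [46, 65, 181, 220, 233, 251] → cuts [47, 66, 182, 221, 234, 252]

Pooled cuts: [9, 17, 40, 47, 59, 66, 74, 81, 86, 97, 102, 105, 109, 123, 134, 145, 159, 175, 182, 193, 204, 221, 234, 241, 252, 263, 269, 284, 293]

Fragment lengths:
  9→17: 8 bp
  17→40: 23 bp
  40→47: 7 bp
  47→59: 12 bp
  59→66: 7 bp
  66→74: 8 bp
  74→81: 7 bp
  81→86: 5 bp
  86→97: 11 bp
  97→102: 5 bp
  102→105: 3 bp
  105→109: 4 bp
  109→123: 14 bp
  123→134: 11 bp
  134→145: 11 bp
  145→159: 14 bp
  159→175: 16 bp
  175→182: 7 bp
  182→193: 11 bp
  193→204: 11 bp
  204→221: 17 bp
  221→234: 13 bp
  234→241: 7 bp
  241→252: 11 bp
  252→263: 11 bp
  263→269: 6 bp
  269→284: 15 bp
  284→293: 9 bp
  293→9 (wrap): 298-293+9 = 14 bp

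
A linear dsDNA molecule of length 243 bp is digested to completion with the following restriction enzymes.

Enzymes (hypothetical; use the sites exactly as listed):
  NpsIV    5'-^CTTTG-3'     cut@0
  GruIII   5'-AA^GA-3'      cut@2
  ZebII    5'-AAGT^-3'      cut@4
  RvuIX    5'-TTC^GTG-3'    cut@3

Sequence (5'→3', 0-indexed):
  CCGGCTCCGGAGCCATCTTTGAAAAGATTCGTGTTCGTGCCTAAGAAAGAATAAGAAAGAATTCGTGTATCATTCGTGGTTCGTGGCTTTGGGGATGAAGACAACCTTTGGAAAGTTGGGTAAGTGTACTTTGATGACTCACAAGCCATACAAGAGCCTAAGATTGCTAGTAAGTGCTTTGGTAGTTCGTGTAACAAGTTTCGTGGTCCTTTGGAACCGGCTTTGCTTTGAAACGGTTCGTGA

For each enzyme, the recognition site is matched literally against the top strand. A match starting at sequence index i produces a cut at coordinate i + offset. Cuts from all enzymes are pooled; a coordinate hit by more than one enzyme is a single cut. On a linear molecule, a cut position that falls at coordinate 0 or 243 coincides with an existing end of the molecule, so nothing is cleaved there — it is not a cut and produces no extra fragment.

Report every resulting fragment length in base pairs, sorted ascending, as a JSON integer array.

Per-enzyme occurrences:
  NpsIV CTTTG/0: at [16, 86, 105, 128, 176, 208, 220, 225] ⇒ [16, 86, 105, 128, 176, 208, 220, 225]
  GruIII AAGA/2: at [23, 42, 46, 52, 56, 97, 151, 159] ⇒ [25, 44, 48, 54, 58, 99, 153, 161]
  ZebII AAGT/4: at [112, 121, 171, 195] ⇒ [116, 125, 175, 199]
  RvuIX TTCGTG/3: at [27, 33, 61, 72, 79, 185, 199, 236] ⇒ [30, 36, 64, 75, 82, 188, 202, 239]

Pooled cuts: [16, 25, 30, 36, 44, 48, 54, 58, 64, 75, 82, 86, 99, 105, 116, 125, 128, 153, 161, 175, 176, 188, 199, 202, 208, 220, 225, 239]

Fragments:
  [0,16): 16 bp
  [16,25): 9 bp
  [25,30): 5 bp
  [30,36): 6 bp
  [36,44): 8 bp
  [44,48): 4 bp
  [48,54): 6 bp
  [54,58): 4 bp
  [58,64): 6 bp
  [64,75): 11 bp
  [75,82): 7 bp
  [82,86): 4 bp
  [86,99): 13 bp
  [99,105): 6 bp
  [105,116): 11 bp
  [116,125): 9 bp
  [125,128): 3 bp
  [128,153): 25 bp
  [153,161): 8 bp
  [161,175): 14 bp
  [175,176): 1 bp
  [176,188): 12 bp
  [188,199): 11 bp
  [199,202): 3 bp
  [202,208): 6 bp
  [208,220): 12 bp
  [220,225): 5 bp
  [225,239): 14 bp
  [239,243): 4 bp

[1,3,3,4,4,4,4,5,5,6,6,6,6,6,7,8,8,9,9,11,11,11,12,12,13,14,14,16,25]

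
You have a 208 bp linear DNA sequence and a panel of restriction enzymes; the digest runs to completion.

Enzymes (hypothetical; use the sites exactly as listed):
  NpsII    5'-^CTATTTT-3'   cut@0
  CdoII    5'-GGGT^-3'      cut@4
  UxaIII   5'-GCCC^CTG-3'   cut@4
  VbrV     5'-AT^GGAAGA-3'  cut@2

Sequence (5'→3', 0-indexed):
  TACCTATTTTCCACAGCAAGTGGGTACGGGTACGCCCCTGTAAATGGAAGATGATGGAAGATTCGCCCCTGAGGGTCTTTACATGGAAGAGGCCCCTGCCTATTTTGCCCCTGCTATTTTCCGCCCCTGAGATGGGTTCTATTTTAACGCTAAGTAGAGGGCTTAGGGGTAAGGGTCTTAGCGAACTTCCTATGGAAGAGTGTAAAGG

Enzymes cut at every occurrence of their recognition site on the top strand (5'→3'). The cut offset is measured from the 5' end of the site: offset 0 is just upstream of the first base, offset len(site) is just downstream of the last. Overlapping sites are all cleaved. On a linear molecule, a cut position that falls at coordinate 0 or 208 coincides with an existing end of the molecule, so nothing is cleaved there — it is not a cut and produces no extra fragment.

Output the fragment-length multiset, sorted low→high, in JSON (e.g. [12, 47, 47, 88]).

[1,3,3,4,6,6,6,8,8,8,10,11,11,11,13,13,15,17,22,32]

Per-enzyme occurrences:
  NpsII (CTATTTT, off=0): starts [3, 99, 113, 138] → cuts [3, 99, 113, 138]
  CdoII (GGGT, off=4): starts [21, 27, 72, 133, 166, 172] → cuts [25, 31, 76, 137, 170, 176]
  UxaIII (GCCCCTG, off=4): starts [33, 64, 91, 106, 122] → cuts [37, 68, 95, 110, 126]
  VbrV (ATGGAAGA, off=2): starts [43, 53, 82, 191] → cuts [45, 55, 84, 193]

Pooled cuts: [3, 25, 31, 37, 45, 55, 68, 76, 84, 95, 99, 110, 113, 126, 137, 138, 170, 176, 193]

Fragments:
  [0,3): 3 bp
  [3,25): 22 bp
  [25,31): 6 bp
  [31,37): 6 bp
  [37,45): 8 bp
  [45,55): 10 bp
  [55,68): 13 bp
  [68,76): 8 bp
  [76,84): 8 bp
  [84,95): 11 bp
  [95,99): 4 bp
  [99,110): 11 bp
  [110,113): 3 bp
  [113,126): 13 bp
  [126,137): 11 bp
  [137,138): 1 bp
  [138,170): 32 bp
  [170,176): 6 bp
  [176,193): 17 bp
  [193,208): 15 bp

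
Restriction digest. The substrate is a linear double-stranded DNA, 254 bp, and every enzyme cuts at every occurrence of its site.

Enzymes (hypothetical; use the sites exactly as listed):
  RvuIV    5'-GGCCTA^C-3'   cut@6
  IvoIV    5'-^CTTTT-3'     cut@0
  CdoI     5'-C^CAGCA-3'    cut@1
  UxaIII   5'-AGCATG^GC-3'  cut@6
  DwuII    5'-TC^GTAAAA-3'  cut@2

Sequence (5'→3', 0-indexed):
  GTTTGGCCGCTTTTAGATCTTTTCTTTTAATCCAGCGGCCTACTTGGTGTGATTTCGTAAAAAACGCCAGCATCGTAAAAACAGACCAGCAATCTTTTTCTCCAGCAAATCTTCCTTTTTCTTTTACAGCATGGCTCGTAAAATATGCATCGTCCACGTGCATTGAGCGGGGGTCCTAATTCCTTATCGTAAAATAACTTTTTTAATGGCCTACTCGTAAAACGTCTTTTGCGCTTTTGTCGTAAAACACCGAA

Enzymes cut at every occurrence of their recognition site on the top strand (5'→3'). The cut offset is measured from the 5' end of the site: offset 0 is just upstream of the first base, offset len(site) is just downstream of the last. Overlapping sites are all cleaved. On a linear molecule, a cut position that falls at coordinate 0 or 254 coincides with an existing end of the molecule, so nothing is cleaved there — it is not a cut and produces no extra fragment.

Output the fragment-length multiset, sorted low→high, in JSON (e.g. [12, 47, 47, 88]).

[3,4,5,6,7,7,8,8,9,9,9,9,9,11,12,12,13,13,14,16,19,51]

Per-enzyme occurrences:
  RvuIV (GGCCTAC, off=6): starts [36, 207] → cuts [42, 213]
  IvoIV (CTTTT, off=0): starts [9, 18, 23, 93, 114, 120, 197, 225, 233] → cuts [9, 18, 23, 93, 114, 120, 197, 225, 233]
  CdoI (CCAGCA, off=1): starts [66, 85, 101] → cuts [67, 86, 102]
  UxaIII (AGCATGGC, off=6): starts [127] → cuts [133]
  DwuII (TCGTAAAA, off=2): starts [54, 72, 135, 186, 214, 239] → cuts [56, 74, 137, 188, 216, 241]

All cut coordinates (distinct, sorted): [9, 18, 23, 42, 56, 67, 74, 86, 93, 102, 114, 120, 133, 137, 188, 197, 213, 216, 225, 233, 241]

Fragment lengths:
  [0,9): 9 bp
  [9,18): 9 bp
  [18,23): 5 bp
  [23,42): 19 bp
  [42,56): 14 bp
  [56,67): 11 bp
  [67,74): 7 bp
  [74,86): 12 bp
  [86,93): 7 bp
  [93,102): 9 bp
  [102,114): 12 bp
  [114,120): 6 bp
  [120,133): 13 bp
  [133,137): 4 bp
  [137,188): 51 bp
  [188,197): 9 bp
  [197,213): 16 bp
  [213,216): 3 bp
  [216,225): 9 bp
  [225,233): 8 bp
  [233,241): 8 bp
  [241,254): 13 bp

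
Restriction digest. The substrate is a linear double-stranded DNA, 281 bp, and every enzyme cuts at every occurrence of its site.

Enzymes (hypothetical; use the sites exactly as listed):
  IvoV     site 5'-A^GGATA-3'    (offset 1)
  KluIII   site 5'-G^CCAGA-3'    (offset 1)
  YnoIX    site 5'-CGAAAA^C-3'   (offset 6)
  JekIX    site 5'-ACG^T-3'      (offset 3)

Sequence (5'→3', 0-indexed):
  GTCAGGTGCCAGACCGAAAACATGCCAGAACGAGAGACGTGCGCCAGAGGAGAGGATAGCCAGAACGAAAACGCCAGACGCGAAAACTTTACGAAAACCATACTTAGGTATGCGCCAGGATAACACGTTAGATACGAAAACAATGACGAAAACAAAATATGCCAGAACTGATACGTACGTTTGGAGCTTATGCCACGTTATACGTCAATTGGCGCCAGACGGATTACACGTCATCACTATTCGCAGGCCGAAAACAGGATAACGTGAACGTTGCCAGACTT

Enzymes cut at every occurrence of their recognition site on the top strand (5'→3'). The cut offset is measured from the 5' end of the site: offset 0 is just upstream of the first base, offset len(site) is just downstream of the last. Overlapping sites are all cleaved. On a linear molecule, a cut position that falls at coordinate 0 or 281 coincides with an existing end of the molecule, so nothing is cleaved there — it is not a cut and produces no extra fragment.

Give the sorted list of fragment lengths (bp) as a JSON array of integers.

[2,2,3,4,4,4,6,6,7,8,8,8,9,10,10,10,11,12,12,12,13,13,14,15,16,18,20,24]

Scan for sites:
  IvoV AGGATA/1: at [52, 116, 255] ⇒ [53, 117, 256]
  KluIII GCCAGA/1: at [7, 23, 42, 58, 72, 160, 213, 272] ⇒ [8, 24, 43, 59, 73, 161, 214, 273]
  YnoIX CGAAAAC/6: at [14, 65, 80, 91, 134, 146, 248] ⇒ [20, 71, 86, 97, 140, 152, 254]
  JekIX ACGT/3: at [36, 124, 172, 176, 194, 201, 227, 261, 267] ⇒ [39, 127, 175, 179, 197, 204, 230, 264, 270]

All cut coordinates (distinct, sorted): [8, 20, 24, 39, 43, 53, 59, 71, 73, 86, 97, 117, 127, 140, 152, 161, 175, 179, 197, 204, 214, 230, 254, 256, 264, 270, 273]

Fragments:
  [0,8): 8 bp
  [8,20): 12 bp
  [20,24): 4 bp
  [24,39): 15 bp
  [39,43): 4 bp
  [43,53): 10 bp
  [53,59): 6 bp
  [59,71): 12 bp
  [71,73): 2 bp
  [73,86): 13 bp
  [86,97): 11 bp
  [97,117): 20 bp
  [117,127): 10 bp
  [127,140): 13 bp
  [140,152): 12 bp
  [152,161): 9 bp
  [161,175): 14 bp
  [175,179): 4 bp
  [179,197): 18 bp
  [197,204): 7 bp
  [204,214): 10 bp
  [214,230): 16 bp
  [230,254): 24 bp
  [254,256): 2 bp
  [256,264): 8 bp
  [264,270): 6 bp
  [270,273): 3 bp
  [273,281): 8 bp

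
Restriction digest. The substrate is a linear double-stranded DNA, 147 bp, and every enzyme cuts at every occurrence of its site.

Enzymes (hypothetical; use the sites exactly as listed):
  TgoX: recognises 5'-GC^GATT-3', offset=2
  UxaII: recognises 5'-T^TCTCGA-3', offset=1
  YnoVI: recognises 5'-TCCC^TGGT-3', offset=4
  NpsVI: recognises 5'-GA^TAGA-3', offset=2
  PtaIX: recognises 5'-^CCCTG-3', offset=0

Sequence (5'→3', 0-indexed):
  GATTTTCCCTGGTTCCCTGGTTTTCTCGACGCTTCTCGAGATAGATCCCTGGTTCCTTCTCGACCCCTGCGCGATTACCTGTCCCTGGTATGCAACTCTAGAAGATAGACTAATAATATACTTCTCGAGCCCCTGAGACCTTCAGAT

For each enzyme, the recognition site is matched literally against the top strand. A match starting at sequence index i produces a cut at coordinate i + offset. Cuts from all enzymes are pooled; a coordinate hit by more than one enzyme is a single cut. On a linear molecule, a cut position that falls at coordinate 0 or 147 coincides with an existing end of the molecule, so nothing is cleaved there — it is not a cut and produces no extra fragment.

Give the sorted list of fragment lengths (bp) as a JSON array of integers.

Site scan:
  TgoX (GCGATT, off=2): starts [70] → cuts [72]
  UxaII (TTCTCGA, off=1): starts [22, 32, 56, 121] → cuts [23, 33, 57, 122]
  YnoVI (TCCCTGGT, off=4): starts [5, 13, 45, 81] → cuts [9, 17, 49, 85]
  NpsVI (GATAGA, off=2): starts [39, 103] → cuts [41, 105]
  PtaIX (CCCTG, off=0): starts [6, 14, 46, 64, 82, 130] → cuts [6, 14, 46, 64, 82, 130]

All cut coordinates (distinct, sorted): [6, 9, 14, 17, 23, 33, 41, 46, 49, 57, 64, 72, 82, 85, 105, 122, 130]

Fragments:
  [0,6): 6 bp
  [6,9): 3 bp
  [9,14): 5 bp
  [14,17): 3 bp
  [17,23): 6 bp
  [23,33): 10 bp
  [33,41): 8 bp
  [41,46): 5 bp
  [46,49): 3 bp
  [49,57): 8 bp
  [57,64): 7 bp
  [64,72): 8 bp
  [72,82): 10 bp
  [82,85): 3 bp
  [85,105): 20 bp
  [105,122): 17 bp
  [122,130): 8 bp
  [130,147): 17 bp

[3,3,3,3,5,5,6,6,7,8,8,8,8,10,10,17,17,20]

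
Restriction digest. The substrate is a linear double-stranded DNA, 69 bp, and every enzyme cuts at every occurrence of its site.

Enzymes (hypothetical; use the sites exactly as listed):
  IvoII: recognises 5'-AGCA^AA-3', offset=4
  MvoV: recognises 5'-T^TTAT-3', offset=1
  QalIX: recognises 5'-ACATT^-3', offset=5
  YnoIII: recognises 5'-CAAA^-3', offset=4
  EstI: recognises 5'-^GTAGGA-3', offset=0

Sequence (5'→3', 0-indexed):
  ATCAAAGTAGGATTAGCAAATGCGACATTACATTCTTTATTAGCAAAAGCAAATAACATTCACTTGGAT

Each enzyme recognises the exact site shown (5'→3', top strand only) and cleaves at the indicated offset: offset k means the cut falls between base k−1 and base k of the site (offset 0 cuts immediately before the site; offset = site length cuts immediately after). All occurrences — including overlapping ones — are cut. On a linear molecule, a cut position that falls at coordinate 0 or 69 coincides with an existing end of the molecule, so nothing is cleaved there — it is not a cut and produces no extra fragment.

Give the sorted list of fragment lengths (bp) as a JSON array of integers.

Scan for sites:
  IvoII (AGCAAA, off=4): starts [14, 41, 47] → cuts [18, 45, 51]
  MvoV (TTTAT, off=1): starts [35] → cuts [36]
  QalIX (ACATT, off=5): starts [24, 29, 55] → cuts [29, 34, 60]
  YnoIII (CAAA, off=4): starts [2, 16, 43, 49] → cuts [6, 20, 47, 53]
  EstI (GTAGGA, off=0): starts [6] → cuts [6]

Pooled cuts: [6, 18, 20, 29, 34, 36, 45, 47, 51, 53, 60]

Fragment lengths:
  [0,6): 6 bp
  [6,18): 12 bp
  [18,20): 2 bp
  [20,29): 9 bp
  [29,34): 5 bp
  [34,36): 2 bp
  [36,45): 9 bp
  [45,47): 2 bp
  [47,51): 4 bp
  [51,53): 2 bp
  [53,60): 7 bp
  [60,69): 9 bp

[2,2,2,2,4,5,6,7,9,9,9,12]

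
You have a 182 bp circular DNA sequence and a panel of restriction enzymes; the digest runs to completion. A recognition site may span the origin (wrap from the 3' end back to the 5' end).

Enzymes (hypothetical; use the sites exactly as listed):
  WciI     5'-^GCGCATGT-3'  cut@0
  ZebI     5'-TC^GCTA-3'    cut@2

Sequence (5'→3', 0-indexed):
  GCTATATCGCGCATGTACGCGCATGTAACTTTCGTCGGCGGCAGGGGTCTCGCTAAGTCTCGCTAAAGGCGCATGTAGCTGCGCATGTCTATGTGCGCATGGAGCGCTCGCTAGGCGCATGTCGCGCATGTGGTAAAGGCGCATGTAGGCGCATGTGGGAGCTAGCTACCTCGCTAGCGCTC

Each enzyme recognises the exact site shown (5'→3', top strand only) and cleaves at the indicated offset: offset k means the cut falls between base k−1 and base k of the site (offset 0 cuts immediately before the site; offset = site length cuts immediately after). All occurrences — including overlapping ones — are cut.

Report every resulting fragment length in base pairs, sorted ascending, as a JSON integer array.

[5,7,8,9,10,10,10,10,12,15,24,29,33]

Scan for sites:
  WciI GCGCATGT/0: at [8, 18, 68, 80, 114, 123, 138, 148] ⇒ [8, 18, 68, 80, 114, 123, 138, 148]
  ZebI TCGCTA/2: at [49, 59, 107, 170, 180] ⇒ [0, 51, 61, 109, 172]

Pooled cuts: [0, 8, 18, 51, 61, 68, 80, 109, 114, 123, 138, 148, 172]

Fragments:
  0→8: 8 bp
  8→18: 10 bp
  18→51: 33 bp
  51→61: 10 bp
  61→68: 7 bp
  68→80: 12 bp
  80→109: 29 bp
  109→114: 5 bp
  114→123: 9 bp
  123→138: 15 bp
  138→148: 10 bp
  148→172: 24 bp
  172→0 (wrap): 182-172+0 = 10 bp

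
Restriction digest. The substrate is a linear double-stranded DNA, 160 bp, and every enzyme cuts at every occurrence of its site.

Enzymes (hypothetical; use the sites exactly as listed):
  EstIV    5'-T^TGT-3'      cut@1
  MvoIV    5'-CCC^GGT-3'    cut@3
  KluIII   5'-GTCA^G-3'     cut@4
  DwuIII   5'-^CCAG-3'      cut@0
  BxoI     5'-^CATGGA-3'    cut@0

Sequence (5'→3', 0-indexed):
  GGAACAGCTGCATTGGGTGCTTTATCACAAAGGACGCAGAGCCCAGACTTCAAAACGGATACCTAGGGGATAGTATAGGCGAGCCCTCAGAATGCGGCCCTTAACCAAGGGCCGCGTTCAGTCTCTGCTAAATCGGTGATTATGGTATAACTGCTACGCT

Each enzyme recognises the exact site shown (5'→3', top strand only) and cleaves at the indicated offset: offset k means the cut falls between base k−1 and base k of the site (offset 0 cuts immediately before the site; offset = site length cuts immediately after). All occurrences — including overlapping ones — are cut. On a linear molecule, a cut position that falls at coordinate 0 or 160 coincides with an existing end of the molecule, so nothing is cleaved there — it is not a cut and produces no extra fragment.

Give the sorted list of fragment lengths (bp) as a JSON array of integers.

Per-enzyme occurrences:
  EstIV (TTGT, off=1): no sites
  MvoIV (CCCGGT, off=3): no sites
  KluIII (GTCAG, off=4): no sites
  DwuIII CCAG/0: at [42] ⇒ [42]
  BxoI (CATGGA, off=0): no sites

Pooled cuts: [42]

Fragments:
  [0,42): 42 bp
  [42,160): 118 bp

[42,118]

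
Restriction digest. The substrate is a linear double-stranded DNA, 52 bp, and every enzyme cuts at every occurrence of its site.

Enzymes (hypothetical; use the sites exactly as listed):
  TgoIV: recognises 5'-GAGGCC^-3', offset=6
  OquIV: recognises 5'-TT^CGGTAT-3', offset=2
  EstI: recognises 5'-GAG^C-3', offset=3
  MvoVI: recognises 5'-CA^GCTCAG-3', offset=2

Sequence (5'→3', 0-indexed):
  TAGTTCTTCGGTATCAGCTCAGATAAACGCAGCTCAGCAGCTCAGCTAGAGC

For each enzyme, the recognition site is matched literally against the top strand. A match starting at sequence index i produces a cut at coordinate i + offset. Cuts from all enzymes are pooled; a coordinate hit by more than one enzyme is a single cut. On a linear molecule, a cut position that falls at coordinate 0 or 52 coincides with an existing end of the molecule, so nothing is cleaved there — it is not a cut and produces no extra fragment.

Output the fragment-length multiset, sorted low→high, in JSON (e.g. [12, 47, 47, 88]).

[1,8,8,8,12,15]

Scan for sites:
  TgoIV (GAGGCC, off=6): no sites
  OquIV TTCGGTAT/2: at [6] ⇒ [8]
  EstI GAGC/3: at [48] ⇒ [51]
  MvoVI CAGCTCAG/2: at [14, 29, 37] ⇒ [16, 31, 39]

Pooled cuts: [8, 16, 31, 39, 51]

Fragments:
  [0,8): 8 bp
  [8,16): 8 bp
  [16,31): 15 bp
  [31,39): 8 bp
  [39,51): 12 bp
  [51,52): 1 bp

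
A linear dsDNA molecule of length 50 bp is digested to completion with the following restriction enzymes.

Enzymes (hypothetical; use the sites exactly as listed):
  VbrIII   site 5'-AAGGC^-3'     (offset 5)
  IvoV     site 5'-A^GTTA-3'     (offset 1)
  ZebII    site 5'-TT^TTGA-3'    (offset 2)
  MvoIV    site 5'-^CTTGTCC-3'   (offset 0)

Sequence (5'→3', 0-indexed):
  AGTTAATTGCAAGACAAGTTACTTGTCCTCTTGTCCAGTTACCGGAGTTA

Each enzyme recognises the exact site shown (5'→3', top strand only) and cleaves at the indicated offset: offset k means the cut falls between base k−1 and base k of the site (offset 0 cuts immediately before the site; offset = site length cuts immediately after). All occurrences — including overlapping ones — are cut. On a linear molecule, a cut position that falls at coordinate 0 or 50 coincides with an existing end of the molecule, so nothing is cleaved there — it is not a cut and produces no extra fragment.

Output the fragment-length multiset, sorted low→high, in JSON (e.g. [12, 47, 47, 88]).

[1,4,4,8,8,9,16]

Scan for sites:
  VbrIII (AAGGC, off=5): no sites
  IvoV AGTTA/1: at [0, 16, 36, 45] ⇒ [1, 17, 37, 46]
  ZebII (TTTTGA, off=2): no sites
  MvoIV CTTGTCC/0: at [21, 29] ⇒ [21, 29]

Pooled cuts: [1, 17, 21, 29, 37, 46]

Fragments:
  [0,1): 1 bp
  [1,17): 16 bp
  [17,21): 4 bp
  [21,29): 8 bp
  [29,37): 8 bp
  [37,46): 9 bp
  [46,50): 4 bp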